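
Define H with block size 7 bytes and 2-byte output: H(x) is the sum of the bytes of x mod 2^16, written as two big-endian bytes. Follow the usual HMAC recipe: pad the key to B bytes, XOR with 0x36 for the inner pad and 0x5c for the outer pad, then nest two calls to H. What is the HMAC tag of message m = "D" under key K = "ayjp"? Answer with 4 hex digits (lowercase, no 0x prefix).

Key "ayjp" = 61 79 6a 70 is 4 bytes ≤ B = 7; zero-pad to 7 bytes: K' = 61 79 6a 70 00 00 00.
K' ⊕ ipad = 57 4f 5c 46 36 36 36.  K' ⊕ opad = 3d 25 36 2c 5c 5c 5c.
Inner input = (K'⊕ipad) ∥ m = 57 4f 5c 46 36 36 36 ∥ 44.
Inner hash: sum = 87+79+92+70+54+54+54+68 = 558 → 02 2e.
Outer input = (K'⊕opad) ∥ inner = 3d 25 36 2c 5c 5c 5c ∥ 02 2e.
Outer hash (tag): sum = 61+37+54+44+92+92+92+2+46 = 520 → 02 08.

0208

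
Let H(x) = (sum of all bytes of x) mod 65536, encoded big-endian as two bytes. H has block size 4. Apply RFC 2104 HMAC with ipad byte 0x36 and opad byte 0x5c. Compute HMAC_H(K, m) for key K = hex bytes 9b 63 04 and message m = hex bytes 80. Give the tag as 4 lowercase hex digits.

Key hex bytes 9b 63 04 is 3 bytes ≤ B = 4; zero-pad to 4 bytes: K' = 9b 63 04 00.
K' ⊕ ipad = ad 55 32 36.  K' ⊕ opad = c7 3f 58 5c.
Inner input = (K'⊕ipad) ∥ m = ad 55 32 36 ∥ 80.
Inner hash: sum = 173+85+50+54+128 = 490 → 01 ea.
Outer input = (K'⊕opad) ∥ inner = c7 3f 58 5c ∥ 01 ea.
Outer hash (tag): sum = 199+63+88+92+1+234 = 677 → 02 a5.

02a5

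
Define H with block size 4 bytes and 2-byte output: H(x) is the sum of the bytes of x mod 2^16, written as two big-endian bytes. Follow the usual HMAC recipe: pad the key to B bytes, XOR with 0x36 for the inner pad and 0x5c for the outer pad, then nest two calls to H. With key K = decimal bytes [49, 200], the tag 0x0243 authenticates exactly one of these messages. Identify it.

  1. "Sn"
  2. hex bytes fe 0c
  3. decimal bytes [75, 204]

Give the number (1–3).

3

Key decimal bytes [49, 200] = 31 c8 is 2 bytes ≤ B = 4; zero-pad to 4 bytes: K' = 31 c8 00 00.
K' ⊕ ipad = 07 fe 36 36; K' ⊕ opad = 6d 94 5c 5c.
m1: inner = H(07 fe 36 36 53 6e) = 02 32; tag = H(6d 94 5c 5c 02 32) = 01ed
m2: inner = H(07 fe 36 36 fe 0c) = 02 7b; tag = H(6d 94 5c 5c 02 7b) = 0236
m3: inner = H(07 fe 36 36 4b cc) = 02 88; tag = H(6d 94 5c 5c 02 88) = 0243 ← matches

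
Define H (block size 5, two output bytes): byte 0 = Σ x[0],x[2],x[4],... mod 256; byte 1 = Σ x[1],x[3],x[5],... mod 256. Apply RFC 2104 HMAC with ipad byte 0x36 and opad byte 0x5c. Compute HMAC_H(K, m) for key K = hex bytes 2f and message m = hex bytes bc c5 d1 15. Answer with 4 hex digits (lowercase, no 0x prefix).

Key hex bytes 2f is 1 byte ≤ B = 5; zero-pad to 5 bytes: K' = 2f 00 00 00 00.
K' ⊕ ipad = 19 36 36 36 36.  K' ⊕ opad = 73 5c 5c 5c 5c.
Inner input = (K'⊕ipad) ∥ m = 19 36 36 36 36 ∥ bc c5 d1 15.
Inner hash: even-index sum = 351 mod 256 = 95; odd-index sum = 505 mod 256 = 249 → 5f f9.
Outer input = (K'⊕opad) ∥ inner = 73 5c 5c 5c 5c ∥ 5f f9.
Outer hash (tag): even-index sum = 548 mod 256 = 36; odd-index sum = 279 mod 256 = 23 → 24 17.

2417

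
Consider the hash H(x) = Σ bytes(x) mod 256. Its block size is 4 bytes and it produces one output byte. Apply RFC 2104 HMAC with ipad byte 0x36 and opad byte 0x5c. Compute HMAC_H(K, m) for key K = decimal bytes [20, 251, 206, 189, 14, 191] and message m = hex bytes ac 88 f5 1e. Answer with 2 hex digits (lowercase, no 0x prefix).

Key decimal bytes [20, 251, 206, 189, 14, 191] = 14 fb ce bd 0e bf is 6 bytes > B = 4, so hash it first: H(key) = 67, then zero-pad to 4 bytes: K' = 67 00 00 00.
K' ⊕ ipad = 51 36 36 36.  K' ⊕ opad = 3b 5c 5c 5c.
Inner input = (K'⊕ipad) ∥ m = 51 36 36 36 ∥ ac 88 f5 1e.
Inner hash: sum = 81+54+54+54+172+136+245+30 = 826; mod 256 = 58 → 3a.
Outer input = (K'⊕opad) ∥ inner = 3b 5c 5c 5c ∥ 3a.
Outer hash (tag): sum = 59+92+92+92+58 = 393; mod 256 = 137 → 89.

89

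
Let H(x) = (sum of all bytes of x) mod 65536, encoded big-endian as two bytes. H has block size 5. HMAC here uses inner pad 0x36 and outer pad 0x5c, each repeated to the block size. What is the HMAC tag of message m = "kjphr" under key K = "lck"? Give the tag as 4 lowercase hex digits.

01f8

Key "lck" = 6c 63 6b is 3 bytes ≤ B = 5; zero-pad to 5 bytes: K' = 6c 63 6b 00 00.
K' ⊕ ipad = 5a 55 5d 36 36.  K' ⊕ opad = 30 3f 37 5c 5c.
Inner input = (K'⊕ipad) ∥ m = 5a 55 5d 36 36 ∥ 6b 6a 70 68 72.
Inner hash: sum = 90+85+93+54+54+107+106+112+104+114 = 919 → 03 97.
Outer input = (K'⊕opad) ∥ inner = 30 3f 37 5c 5c ∥ 03 97.
Outer hash (tag): sum = 48+63+55+92+92+3+151 = 504 → 01 f8.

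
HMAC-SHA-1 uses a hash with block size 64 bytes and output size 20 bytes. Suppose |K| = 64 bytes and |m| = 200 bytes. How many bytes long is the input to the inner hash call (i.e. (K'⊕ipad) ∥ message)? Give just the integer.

264

Key is 64 ≤ 64 bytes, zero-padded: |K'| = 64.
Inner input = (K'⊕ipad) ∥ m → 64 + 200 = 264 bytes.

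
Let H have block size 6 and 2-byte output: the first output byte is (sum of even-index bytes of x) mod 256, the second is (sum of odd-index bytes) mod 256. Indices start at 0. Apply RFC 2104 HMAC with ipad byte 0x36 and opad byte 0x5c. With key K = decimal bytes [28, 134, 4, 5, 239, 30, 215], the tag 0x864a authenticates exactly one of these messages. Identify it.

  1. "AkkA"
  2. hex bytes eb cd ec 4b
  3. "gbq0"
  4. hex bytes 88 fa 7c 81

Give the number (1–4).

Key decimal bytes [28, 134, 4, 5, 239, 30, 215] = 1c 86 04 05 ef 1e d7 is 7 bytes > B = 6, so hash it first: H(key) = e6 a9, then zero-pad to 6 bytes: K' = e6 a9 00 00 00 00.
K' ⊕ ipad = d0 9f 36 36 36 36; K' ⊕ opad = ba f5 5c 5c 5c 5c.
m1: inner = H(d0 9f 36 36 36 36 41 6b 6b 41) = e8 b7; tag = H(ba f5 5c 5c 5c 5c e8 b7) = 5a64
m2: inner = H(d0 9f 36 36 36 36 eb cd ec 4b) = 13 23; tag = H(ba f5 5c 5c 5c 5c 13 23) = 85d0
m3: inner = H(d0 9f 36 36 36 36 67 62 71 30) = 14 9d; tag = H(ba f5 5c 5c 5c 5c 14 9d) = 864a ← matches
m4: inner = H(d0 9f 36 36 36 36 88 fa 7c 81) = 40 86; tag = H(ba f5 5c 5c 5c 5c 40 86) = b233

3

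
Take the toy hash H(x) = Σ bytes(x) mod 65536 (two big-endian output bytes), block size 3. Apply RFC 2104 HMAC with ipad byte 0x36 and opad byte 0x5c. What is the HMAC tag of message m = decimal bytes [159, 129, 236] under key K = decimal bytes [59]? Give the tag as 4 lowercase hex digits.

Key decimal bytes [59] = 3b is 1 byte ≤ B = 3; zero-pad to 3 bytes: K' = 3b 00 00.
K' ⊕ ipad = 0d 36 36.  K' ⊕ opad = 67 5c 5c.
Inner input = (K'⊕ipad) ∥ m = 0d 36 36 ∥ 9f 81 ec.
Inner hash: sum = 13+54+54+159+129+236 = 645 → 02 85.
Outer input = (K'⊕opad) ∥ inner = 67 5c 5c ∥ 02 85.
Outer hash (tag): sum = 103+92+92+2+133 = 422 → 01 a6.

01a6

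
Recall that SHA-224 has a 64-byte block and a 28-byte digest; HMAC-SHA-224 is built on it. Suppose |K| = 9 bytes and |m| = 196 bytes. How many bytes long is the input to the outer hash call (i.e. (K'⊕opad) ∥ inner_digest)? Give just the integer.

Key is 9 ≤ 64 bytes, zero-padded: |K'| = 64.
Outer input = (K'⊕opad) ∥ H(inner) → 64 + 28 = 92 bytes.

92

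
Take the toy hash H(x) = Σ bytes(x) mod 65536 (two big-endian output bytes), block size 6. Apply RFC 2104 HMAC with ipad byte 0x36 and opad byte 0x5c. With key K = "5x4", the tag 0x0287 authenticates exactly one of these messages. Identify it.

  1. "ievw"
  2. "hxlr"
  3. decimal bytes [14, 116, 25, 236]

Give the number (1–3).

3

Key "5x4" = 35 78 34 is 3 bytes ≤ B = 6; zero-pad to 6 bytes: K' = 35 78 34 00 00 00.
K' ⊕ ipad = 03 4e 02 36 36 36; K' ⊕ opad = 69 24 68 5c 5c 5c.
m1: inner = H(03 4e 02 36 36 36 69 65 76 77) = 02 b0; tag = H(69 24 68 5c 5c 5c 02 b0) = 02bb
m2: inner = H(03 4e 02 36 36 36 68 78 6c 72) = 02 b3; tag = H(69 24 68 5c 5c 5c 02 b3) = 02be
m3: inner = H(03 4e 02 36 36 36 0e 74 19 ec) = 02 7c; tag = H(69 24 68 5c 5c 5c 02 7c) = 0287 ← matches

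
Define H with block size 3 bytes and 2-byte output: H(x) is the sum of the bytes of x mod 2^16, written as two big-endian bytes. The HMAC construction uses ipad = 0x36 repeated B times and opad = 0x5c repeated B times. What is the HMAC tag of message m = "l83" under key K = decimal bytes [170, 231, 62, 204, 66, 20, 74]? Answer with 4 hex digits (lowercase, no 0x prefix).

Key decimal bytes [170, 231, 62, 204, 66, 20, 74] = aa e7 3e cc 42 14 4a is 7 bytes > B = 3, so hash it first: H(key) = 03 3b, then zero-pad to 3 bytes: K' = 03 3b 00.
K' ⊕ ipad = 35 0d 36.  K' ⊕ opad = 5f 67 5c.
Inner input = (K'⊕ipad) ∥ m = 35 0d 36 ∥ 6c 38 33.
Inner hash: sum = 53+13+54+108+56+51 = 335 → 01 4f.
Outer input = (K'⊕opad) ∥ inner = 5f 67 5c ∥ 01 4f.
Outer hash (tag): sum = 95+103+92+1+79 = 370 → 01 72.

0172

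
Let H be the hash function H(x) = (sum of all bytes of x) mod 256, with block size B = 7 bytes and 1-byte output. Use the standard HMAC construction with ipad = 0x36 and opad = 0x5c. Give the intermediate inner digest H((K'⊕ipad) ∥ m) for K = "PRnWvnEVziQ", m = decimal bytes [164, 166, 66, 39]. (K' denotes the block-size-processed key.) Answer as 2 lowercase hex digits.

Key "PRnWvnEVziQ" = 50 52 6e 57 76 6e 45 56 7a 69 51 is 11 bytes > B = 7, so hash it first: H(key) = 1a, then zero-pad to 7 bytes: K' = 1a 00 00 00 00 00 00.
K' ⊕ ipad = 2c 36 36 36 36 36 36.
Inner input = 2c 36 36 36 36 36 36 ∥ a4 a6 42 27.
Inner hash: sum = 44+54+54+54+54+54+54+164+166+66+39 = 803; mod 256 = 35 → 23.

23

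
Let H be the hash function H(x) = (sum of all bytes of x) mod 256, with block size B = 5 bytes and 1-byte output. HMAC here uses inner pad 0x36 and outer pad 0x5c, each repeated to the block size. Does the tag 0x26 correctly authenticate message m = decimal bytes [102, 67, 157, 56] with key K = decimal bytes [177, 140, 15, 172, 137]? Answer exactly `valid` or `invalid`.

valid

Key decimal bytes [177, 140, 15, 172, 137] = b1 8c 0f ac 89 is exactly B = 5 bytes: K' = b1 8c 0f ac 89.
K' ⊕ ipad = 87 ba 39 9a bf; K' ⊕ opad = ed d0 53 f0 d5.
Inner hash: sum = 135+186+57+154+191+102+67+157+56 = 1105; mod 256 = 81 → 51.
Outer hash (recomputed tag): sum = 237+208+83+240+213+81 = 1062; mod 256 = 38 → 26.
Recomputed tag = 26; claimed = 26 → match.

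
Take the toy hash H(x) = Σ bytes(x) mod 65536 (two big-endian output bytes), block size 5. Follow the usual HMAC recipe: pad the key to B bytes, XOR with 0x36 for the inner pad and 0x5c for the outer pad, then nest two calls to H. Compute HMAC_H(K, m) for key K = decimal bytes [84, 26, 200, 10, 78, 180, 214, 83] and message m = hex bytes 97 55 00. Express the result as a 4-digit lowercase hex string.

Key decimal bytes [84, 26, 200, 10, 78, 180, 214, 83] = 54 1a c8 0a 4e b4 d6 53 is 8 bytes > B = 5, so hash it first: H(key) = 03 6b, then zero-pad to 5 bytes: K' = 03 6b 00 00 00.
K' ⊕ ipad = 35 5d 36 36 36.  K' ⊕ opad = 5f 37 5c 5c 5c.
Inner input = (K'⊕ipad) ∥ m = 35 5d 36 36 36 ∥ 97 55 00.
Inner hash: sum = 53+93+54+54+54+151+85+0 = 544 → 02 20.
Outer input = (K'⊕opad) ∥ inner = 5f 37 5c 5c 5c ∥ 02 20.
Outer hash (tag): sum = 95+55+92+92+92+2+32 = 460 → 01 cc.

01cc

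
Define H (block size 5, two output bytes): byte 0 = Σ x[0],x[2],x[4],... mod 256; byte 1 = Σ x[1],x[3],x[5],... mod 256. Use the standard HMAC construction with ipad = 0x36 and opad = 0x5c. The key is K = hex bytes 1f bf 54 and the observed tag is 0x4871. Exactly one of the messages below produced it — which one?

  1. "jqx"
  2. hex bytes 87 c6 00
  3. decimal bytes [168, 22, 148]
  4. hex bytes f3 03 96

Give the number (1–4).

Key hex bytes 1f bf 54 is 3 bytes ≤ B = 5; zero-pad to 5 bytes: K' = 1f bf 54 00 00.
K' ⊕ ipad = 29 89 62 36 36; K' ⊕ opad = 43 e3 08 5c 5c.
m1: inner = H(29 89 62 36 36 6a 71 78) = 32 a1; tag = H(43 e3 08 5c 5c 32 a1) = 4871 ← matches
m2: inner = H(29 89 62 36 36 87 c6 00) = 87 46; tag = H(43 e3 08 5c 5c 87 46) = edc6
m3: inner = H(29 89 62 36 36 a8 16 94) = d7 fb; tag = H(43 e3 08 5c 5c d7 fb) = a216
m4: inner = H(29 89 62 36 36 f3 03 96) = c4 48; tag = H(43 e3 08 5c 5c c4 48) = ef03

1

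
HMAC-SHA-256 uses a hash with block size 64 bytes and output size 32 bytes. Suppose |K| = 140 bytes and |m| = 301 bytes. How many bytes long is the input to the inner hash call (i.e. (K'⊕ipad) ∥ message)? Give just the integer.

365

Key is 140 > 64 bytes, so it is hashed to 32 bytes then zero-padded to 64: |K'| = 64.
Inner input = (K'⊕ipad) ∥ m → 64 + 301 = 365 bytes.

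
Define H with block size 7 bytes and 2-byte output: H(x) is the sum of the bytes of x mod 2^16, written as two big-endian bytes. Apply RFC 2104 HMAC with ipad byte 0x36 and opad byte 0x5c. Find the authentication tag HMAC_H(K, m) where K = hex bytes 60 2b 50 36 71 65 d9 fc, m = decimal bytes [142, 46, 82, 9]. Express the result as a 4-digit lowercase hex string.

03f1

Key hex bytes 60 2b 50 36 71 65 d9 fc is 8 bytes > B = 7, so hash it first: H(key) = 03 bc, then zero-pad to 7 bytes: K' = 03 bc 00 00 00 00 00.
K' ⊕ ipad = 35 8a 36 36 36 36 36.  K' ⊕ opad = 5f e0 5c 5c 5c 5c 5c.
Inner input = (K'⊕ipad) ∥ m = 35 8a 36 36 36 36 36 ∥ 8e 2e 52 09.
Inner hash: sum = 53+138+54+54+54+54+54+142+46+82+9 = 740 → 02 e4.
Outer input = (K'⊕opad) ∥ inner = 5f e0 5c 5c 5c 5c 5c ∥ 02 e4.
Outer hash (tag): sum = 95+224+92+92+92+92+92+2+228 = 1009 → 03 f1.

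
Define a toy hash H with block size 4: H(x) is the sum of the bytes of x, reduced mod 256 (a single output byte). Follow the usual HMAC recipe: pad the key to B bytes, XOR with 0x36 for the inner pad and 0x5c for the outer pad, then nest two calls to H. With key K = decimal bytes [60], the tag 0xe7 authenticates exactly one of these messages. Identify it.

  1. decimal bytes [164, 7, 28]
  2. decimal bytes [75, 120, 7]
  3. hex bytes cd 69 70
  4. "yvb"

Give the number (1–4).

1

Key decimal bytes [60] = 3c is 1 byte ≤ B = 4; zero-pad to 4 bytes: K' = 3c 00 00 00.
K' ⊕ ipad = 0a 36 36 36; K' ⊕ opad = 60 5c 5c 5c.
m1: inner = H(0a 36 36 36 a4 07 1c) = 73; tag = H(60 5c 5c 5c 73) = e7 ← matches
m2: inner = H(0a 36 36 36 4b 78 07) = 76; tag = H(60 5c 5c 5c 76) = ea
m3: inner = H(0a 36 36 36 cd 69 70) = 52; tag = H(60 5c 5c 5c 52) = c6
m4: inner = H(0a 36 36 36 79 76 62) = fd; tag = H(60 5c 5c 5c fd) = 71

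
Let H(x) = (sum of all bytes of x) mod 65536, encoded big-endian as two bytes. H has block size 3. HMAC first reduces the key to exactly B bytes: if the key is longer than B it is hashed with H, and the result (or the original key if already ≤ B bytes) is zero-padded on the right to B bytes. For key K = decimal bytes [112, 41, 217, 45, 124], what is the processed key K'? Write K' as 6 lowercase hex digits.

021b00

|K| = 5 > B = 3, so first hash the key.
H(K): sum = 112+41+217+45+124 = 539 → 02 1b.
Zero-pad H(K) = 02 1b to 3 bytes: K' = 02 1b 00.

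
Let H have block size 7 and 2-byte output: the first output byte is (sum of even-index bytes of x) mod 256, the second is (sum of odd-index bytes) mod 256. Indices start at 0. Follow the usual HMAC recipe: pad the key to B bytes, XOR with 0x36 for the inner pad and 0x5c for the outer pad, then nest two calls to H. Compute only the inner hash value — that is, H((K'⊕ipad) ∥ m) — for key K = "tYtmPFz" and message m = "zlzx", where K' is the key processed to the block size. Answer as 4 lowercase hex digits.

1a2e

Key "tYtmPFz" = 74 59 74 6d 50 46 7a is exactly B = 7 bytes: K' = 74 59 74 6d 50 46 7a.
K' ⊕ ipad = 42 6f 42 5b 66 70 4c.
Inner input = 42 6f 42 5b 66 70 4c ∥ 7a 6c 7a 78.
Inner hash: even-index sum = 538 mod 256 = 26; odd-index sum = 558 mod 256 = 46 → 1a 2e.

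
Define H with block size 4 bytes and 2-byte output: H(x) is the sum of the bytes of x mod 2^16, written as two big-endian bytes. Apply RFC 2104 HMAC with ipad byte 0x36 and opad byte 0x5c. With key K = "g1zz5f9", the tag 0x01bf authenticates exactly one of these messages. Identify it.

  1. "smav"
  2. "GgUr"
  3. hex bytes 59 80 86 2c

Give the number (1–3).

2

Key "g1zz5f9" = 67 31 7a 7a 35 66 39 is 7 bytes > B = 4, so hash it first: H(key) = 02 60, then zero-pad to 4 bytes: K' = 02 60 00 00.
K' ⊕ ipad = 34 56 36 36; K' ⊕ opad = 5e 3c 5c 5c.
m1: inner = H(34 56 36 36 73 6d 61 76) = 02 ad; tag = H(5e 3c 5c 5c 02 ad) = 0201
m2: inner = H(34 56 36 36 47 67 55 72) = 02 6b; tag = H(5e 3c 5c 5c 02 6b) = 01bf ← matches
m3: inner = H(34 56 36 36 59 80 86 2c) = 02 81; tag = H(5e 3c 5c 5c 02 81) = 01d5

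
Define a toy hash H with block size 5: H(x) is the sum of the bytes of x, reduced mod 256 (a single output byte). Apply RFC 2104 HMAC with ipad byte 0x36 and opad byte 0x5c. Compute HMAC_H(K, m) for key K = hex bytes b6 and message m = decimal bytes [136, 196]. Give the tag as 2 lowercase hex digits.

fe

Key hex bytes b6 is 1 byte ≤ B = 5; zero-pad to 5 bytes: K' = b6 00 00 00 00.
K' ⊕ ipad = 80 36 36 36 36.  K' ⊕ opad = ea 5c 5c 5c 5c.
Inner input = (K'⊕ipad) ∥ m = 80 36 36 36 36 ∥ 88 c4.
Inner hash: sum = 128+54+54+54+54+136+196 = 676; mod 256 = 164 → a4.
Outer input = (K'⊕opad) ∥ inner = ea 5c 5c 5c 5c ∥ a4.
Outer hash (tag): sum = 234+92+92+92+92+164 = 766; mod 256 = 254 → fe.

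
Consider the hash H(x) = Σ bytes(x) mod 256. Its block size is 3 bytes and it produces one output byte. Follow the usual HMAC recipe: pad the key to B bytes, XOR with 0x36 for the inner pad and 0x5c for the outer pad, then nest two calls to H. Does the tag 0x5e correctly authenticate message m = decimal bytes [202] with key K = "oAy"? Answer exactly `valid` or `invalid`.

valid

Key "oAy" = 6f 41 79 is exactly B = 3 bytes: K' = 6f 41 79.
K' ⊕ ipad = 59 77 4f; K' ⊕ opad = 33 1d 25.
Inner hash: sum = 89+119+79+202 = 489; mod 256 = 233 → e9.
Outer hash (recomputed tag): sum = 51+29+37+233 = 350; mod 256 = 94 → 5e.
Recomputed tag = 5e; claimed = 5e → match.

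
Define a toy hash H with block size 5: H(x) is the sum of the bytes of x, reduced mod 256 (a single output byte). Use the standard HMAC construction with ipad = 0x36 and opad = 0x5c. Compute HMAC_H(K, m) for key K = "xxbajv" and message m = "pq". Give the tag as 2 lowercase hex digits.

9d

Key "xxbajv" = 78 78 62 61 6a 76 is 6 bytes > B = 5, so hash it first: H(key) = 93, then zero-pad to 5 bytes: K' = 93 00 00 00 00.
K' ⊕ ipad = a5 36 36 36 36.  K' ⊕ opad = cf 5c 5c 5c 5c.
Inner input = (K'⊕ipad) ∥ m = a5 36 36 36 36 ∥ 70 71.
Inner hash: sum = 165+54+54+54+54+112+113 = 606; mod 256 = 94 → 5e.
Outer input = (K'⊕opad) ∥ inner = cf 5c 5c 5c 5c ∥ 5e.
Outer hash (tag): sum = 207+92+92+92+92+94 = 669; mod 256 = 157 → 9d.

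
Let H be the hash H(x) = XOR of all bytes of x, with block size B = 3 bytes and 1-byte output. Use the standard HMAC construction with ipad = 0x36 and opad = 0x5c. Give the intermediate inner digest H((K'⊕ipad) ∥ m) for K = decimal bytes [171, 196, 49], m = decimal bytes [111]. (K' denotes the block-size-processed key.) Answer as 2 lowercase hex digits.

07

Key decimal bytes [171, 196, 49] = ab c4 31 is exactly B = 3 bytes: K' = ab c4 31.
K' ⊕ ipad = 9d f2 07.
Inner input = 9d f2 07 ∥ 6f.
Inner hash: XOR 9d⊕f2⊕07⊕6f = 07.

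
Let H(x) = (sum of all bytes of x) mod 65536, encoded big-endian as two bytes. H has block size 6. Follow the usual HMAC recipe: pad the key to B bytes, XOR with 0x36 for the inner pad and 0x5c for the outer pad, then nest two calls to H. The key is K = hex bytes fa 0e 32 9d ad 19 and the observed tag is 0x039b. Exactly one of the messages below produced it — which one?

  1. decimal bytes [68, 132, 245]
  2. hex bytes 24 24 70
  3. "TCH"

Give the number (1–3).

Key hex bytes fa 0e 32 9d ad 19 is exactly B = 6 bytes: K' = fa 0e 32 9d ad 19.
K' ⊕ ipad = cc 38 04 ab 9b 2f; K' ⊕ opad = a6 52 6e c1 f1 45.
m1: inner = H(cc 38 04 ab 9b 2f 44 84 f5) = 04 3a; tag = H(a6 52 6e c1 f1 45 04 3a) = 039b ← matches
m2: inner = H(cc 38 04 ab 9b 2f 24 24 70) = 03 35; tag = H(a6 52 6e c1 f1 45 03 35) = 0395
m3: inner = H(cc 38 04 ab 9b 2f 54 43 48) = 03 5c; tag = H(a6 52 6e c1 f1 45 03 5c) = 03bc

1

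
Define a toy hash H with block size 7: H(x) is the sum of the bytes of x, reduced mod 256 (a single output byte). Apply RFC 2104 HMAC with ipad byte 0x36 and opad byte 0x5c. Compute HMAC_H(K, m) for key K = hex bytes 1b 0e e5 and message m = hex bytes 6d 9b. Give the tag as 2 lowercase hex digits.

da

Key hex bytes 1b 0e e5 is 3 bytes ≤ B = 7; zero-pad to 7 bytes: K' = 1b 0e e5 00 00 00 00.
K' ⊕ ipad = 2d 38 d3 36 36 36 36.  K' ⊕ opad = 47 52 b9 5c 5c 5c 5c.
Inner input = (K'⊕ipad) ∥ m = 2d 38 d3 36 36 36 36 ∥ 6d 9b.
Inner hash: sum = 45+56+211+54+54+54+54+109+155 = 792; mod 256 = 24 → 18.
Outer input = (K'⊕opad) ∥ inner = 47 52 b9 5c 5c 5c 5c ∥ 18.
Outer hash (tag): sum = 71+82+185+92+92+92+92+24 = 730; mod 256 = 218 → da.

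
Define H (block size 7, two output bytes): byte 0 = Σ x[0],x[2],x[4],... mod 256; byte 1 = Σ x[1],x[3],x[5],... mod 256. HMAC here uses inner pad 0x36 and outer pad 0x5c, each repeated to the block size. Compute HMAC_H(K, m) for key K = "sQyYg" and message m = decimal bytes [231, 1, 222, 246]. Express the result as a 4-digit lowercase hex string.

bc80

Key "sQyYg" = 73 51 79 59 67 is 5 bytes ≤ B = 7; zero-pad to 7 bytes: K' = 73 51 79 59 67 00 00.
K' ⊕ ipad = 45 67 4f 6f 51 36 36.  K' ⊕ opad = 2f 0d 25 05 3b 5c 5c.
Inner input = (K'⊕ipad) ∥ m = 45 67 4f 6f 51 36 36 ∥ e7 01 de f6.
Inner hash: even-index sum = 530 mod 256 = 18; odd-index sum = 721 mod 256 = 209 → 12 d1.
Outer input = (K'⊕opad) ∥ inner = 2f 0d 25 05 3b 5c 5c ∥ 12 d1.
Outer hash (tag): even-index sum = 444 mod 256 = 188; odd-index sum = 128 mod 256 = 128 → bc 80.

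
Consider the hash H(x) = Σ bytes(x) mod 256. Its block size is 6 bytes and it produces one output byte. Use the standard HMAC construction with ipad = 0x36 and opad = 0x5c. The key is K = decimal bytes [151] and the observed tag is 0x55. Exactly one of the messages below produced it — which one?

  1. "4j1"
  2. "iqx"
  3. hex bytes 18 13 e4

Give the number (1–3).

Key decimal bytes [151] = 97 is 1 byte ≤ B = 6; zero-pad to 6 bytes: K' = 97 00 00 00 00 00.
K' ⊕ ipad = a1 36 36 36 36 36; K' ⊕ opad = cb 5c 5c 5c 5c 5c.
m1: inner = H(a1 36 36 36 36 36 34 6a 31) = 7e; tag = H(cb 5c 5c 5c 5c 5c 7e) = 15
m2: inner = H(a1 36 36 36 36 36 69 71 78) = 01; tag = H(cb 5c 5c 5c 5c 5c 01) = 98
m3: inner = H(a1 36 36 36 36 36 18 13 e4) = be; tag = H(cb 5c 5c 5c 5c 5c be) = 55 ← matches

3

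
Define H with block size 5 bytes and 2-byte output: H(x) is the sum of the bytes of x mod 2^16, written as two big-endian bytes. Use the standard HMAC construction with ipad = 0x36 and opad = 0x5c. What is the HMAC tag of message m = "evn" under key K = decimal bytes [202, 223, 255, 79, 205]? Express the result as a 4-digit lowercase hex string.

02d0

Key decimal bytes [202, 223, 255, 79, 205] = ca df ff 4f cd is exactly B = 5 bytes: K' = ca df ff 4f cd.
K' ⊕ ipad = fc e9 c9 79 fb.  K' ⊕ opad = 96 83 a3 13 91.
Inner input = (K'⊕ipad) ∥ m = fc e9 c9 79 fb ∥ 65 76 6e.
Inner hash: sum = 252+233+201+121+251+101+118+110 = 1387 → 05 6b.
Outer input = (K'⊕opad) ∥ inner = 96 83 a3 13 91 ∥ 05 6b.
Outer hash (tag): sum = 150+131+163+19+145+5+107 = 720 → 02 d0.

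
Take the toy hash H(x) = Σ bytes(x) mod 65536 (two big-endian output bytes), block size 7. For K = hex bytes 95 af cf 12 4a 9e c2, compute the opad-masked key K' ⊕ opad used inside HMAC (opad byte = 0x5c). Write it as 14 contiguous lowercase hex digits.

c9f3934e16c29e

Key hex bytes 95 af cf 12 4a 9e c2 is exactly B = 7 bytes: K' = 95 af cf 12 4a 9e c2.
XOR each byte with 0x5c: 95⊕5c=c9, af⊕5c=f3, cf⊕5c=93, 12⊕5c=4e, 4a⊕5c=16, 9e⊕5c=c2, c2⊕5c=9e.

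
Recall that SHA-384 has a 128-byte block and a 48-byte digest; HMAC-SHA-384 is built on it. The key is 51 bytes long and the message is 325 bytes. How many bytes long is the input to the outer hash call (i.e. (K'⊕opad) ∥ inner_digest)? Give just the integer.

Key is 51 ≤ 128 bytes, zero-padded: |K'| = 128.
Outer input = (K'⊕opad) ∥ H(inner) → 128 + 48 = 176 bytes.

176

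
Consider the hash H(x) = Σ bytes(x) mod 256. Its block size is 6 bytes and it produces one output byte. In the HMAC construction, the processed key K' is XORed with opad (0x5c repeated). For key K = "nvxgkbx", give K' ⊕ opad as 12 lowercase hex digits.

545c5c5c5c5c

Key "nvxgkbx" = 6e 76 78 67 6b 62 78 is 7 bytes > B = 6, so hash it first: H(key) = 08, then zero-pad to 6 bytes: K' = 08 00 00 00 00 00.
XOR each byte with 0x5c: 08⊕5c=54, 00⊕5c=5c, 00⊕5c=5c, 00⊕5c=5c, 00⊕5c=5c, 00⊕5c=5c.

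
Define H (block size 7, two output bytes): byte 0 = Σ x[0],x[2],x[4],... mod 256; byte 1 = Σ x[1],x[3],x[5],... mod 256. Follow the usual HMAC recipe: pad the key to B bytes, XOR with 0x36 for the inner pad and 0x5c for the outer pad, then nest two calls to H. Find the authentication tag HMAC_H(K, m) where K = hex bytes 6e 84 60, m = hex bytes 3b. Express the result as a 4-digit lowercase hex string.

Key hex bytes 6e 84 60 is 3 bytes ≤ B = 7; zero-pad to 7 bytes: K' = 6e 84 60 00 00 00 00.
K' ⊕ ipad = 58 b2 56 36 36 36 36.  K' ⊕ opad = 32 d8 3c 5c 5c 5c 5c.
Inner input = (K'⊕ipad) ∥ m = 58 b2 56 36 36 36 36 ∥ 3b.
Inner hash: even-index sum = 282 mod 256 = 26; odd-index sum = 345 mod 256 = 89 → 1a 59.
Outer input = (K'⊕opad) ∥ inner = 32 d8 3c 5c 5c 5c 5c ∥ 1a 59.
Outer hash (tag): even-index sum = 383 mod 256 = 127; odd-index sum = 426 mod 256 = 170 → 7f aa.

7faa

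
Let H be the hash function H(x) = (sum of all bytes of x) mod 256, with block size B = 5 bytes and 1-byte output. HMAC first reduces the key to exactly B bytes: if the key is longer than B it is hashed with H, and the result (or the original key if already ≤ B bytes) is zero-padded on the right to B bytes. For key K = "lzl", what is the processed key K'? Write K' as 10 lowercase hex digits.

6c7a6c0000

Key "lzl" = 6c 7a 6c is 3 bytes ≤ B = 5; zero-pad to 5 bytes: K' = 6c 7a 6c 00 00.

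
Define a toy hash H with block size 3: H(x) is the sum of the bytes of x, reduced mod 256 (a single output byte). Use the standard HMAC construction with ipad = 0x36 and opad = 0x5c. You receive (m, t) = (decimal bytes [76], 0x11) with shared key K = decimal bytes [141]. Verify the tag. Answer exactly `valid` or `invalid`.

invalid

Key decimal bytes [141] = 8d is 1 byte ≤ B = 3; zero-pad to 3 bytes: K' = 8d 00 00.
K' ⊕ ipad = bb 36 36; K' ⊕ opad = d1 5c 5c.
Inner hash: sum = 187+54+54+76 = 371; mod 256 = 115 → 73.
Outer hash (recomputed tag): sum = 209+92+92+115 = 508; mod 256 = 252 → fc.
Recomputed tag = fc; claimed = 11 → mismatch.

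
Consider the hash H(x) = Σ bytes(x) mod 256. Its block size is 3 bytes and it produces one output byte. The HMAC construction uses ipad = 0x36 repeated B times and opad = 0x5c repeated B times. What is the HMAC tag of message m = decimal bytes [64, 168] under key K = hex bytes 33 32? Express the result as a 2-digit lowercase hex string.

60

Key hex bytes 33 32 is 2 bytes ≤ B = 3; zero-pad to 3 bytes: K' = 33 32 00.
K' ⊕ ipad = 05 04 36.  K' ⊕ opad = 6f 6e 5c.
Inner input = (K'⊕ipad) ∥ m = 05 04 36 ∥ 40 a8.
Inner hash: sum = 5+4+54+64+168 = 295; mod 256 = 39 → 27.
Outer input = (K'⊕opad) ∥ inner = 6f 6e 5c ∥ 27.
Outer hash (tag): sum = 111+110+92+39 = 352; mod 256 = 96 → 60.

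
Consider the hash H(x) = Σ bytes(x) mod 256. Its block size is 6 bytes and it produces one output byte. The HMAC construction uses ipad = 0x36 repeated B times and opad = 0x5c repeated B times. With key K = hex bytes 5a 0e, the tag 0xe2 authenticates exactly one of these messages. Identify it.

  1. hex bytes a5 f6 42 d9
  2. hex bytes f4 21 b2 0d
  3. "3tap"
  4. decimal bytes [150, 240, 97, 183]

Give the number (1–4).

Key hex bytes 5a 0e is 2 bytes ≤ B = 6; zero-pad to 6 bytes: K' = 5a 0e 00 00 00 00.
K' ⊕ ipad = 6c 38 36 36 36 36; K' ⊕ opad = 06 52 5c 5c 5c 5c.
m1: inner = H(6c 38 36 36 36 36 a5 f6 42 d9) = 32; tag = H(06 52 5c 5c 5c 5c 32) = fa
m2: inner = H(6c 38 36 36 36 36 f4 21 b2 0d) = 50; tag = H(06 52 5c 5c 5c 5c 50) = 18
m3: inner = H(6c 38 36 36 36 36 33 74 61 70) = f4; tag = H(06 52 5c 5c 5c 5c f4) = bc
m4: inner = H(6c 38 36 36 36 36 96 f0 61 b7) = 1a; tag = H(06 52 5c 5c 5c 5c 1a) = e2 ← matches

4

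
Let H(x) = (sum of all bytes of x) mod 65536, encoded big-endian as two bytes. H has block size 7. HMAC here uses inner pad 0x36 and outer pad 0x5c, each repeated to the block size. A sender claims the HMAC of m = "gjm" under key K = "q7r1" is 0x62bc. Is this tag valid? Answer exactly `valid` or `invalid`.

Key "q7r1" = 71 37 72 31 is 4 bytes ≤ B = 7; zero-pad to 7 bytes: K' = 71 37 72 31 00 00 00.
K' ⊕ ipad = 47 01 44 07 36 36 36; K' ⊕ opad = 2d 6b 2e 6d 5c 5c 5c.
Inner hash: sum = 71+1+68+7+54+54+54+103+106+109 = 627 → 02 73.
Outer hash (recomputed tag): sum = 45+107+46+109+92+92+92+2+115 = 700 → 02 bc.
Recomputed tag = 02bc; claimed = 62bc → mismatch.

invalid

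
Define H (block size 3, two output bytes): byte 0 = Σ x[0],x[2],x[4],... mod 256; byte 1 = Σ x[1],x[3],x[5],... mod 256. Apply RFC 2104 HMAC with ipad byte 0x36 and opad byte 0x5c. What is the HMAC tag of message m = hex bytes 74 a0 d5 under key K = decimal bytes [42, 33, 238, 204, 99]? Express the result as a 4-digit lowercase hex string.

Key decimal bytes [42, 33, 238, 204, 99] = 2a 21 ee cc 63 is 5 bytes > B = 3, so hash it first: H(key) = 7b ed, then zero-pad to 3 bytes: K' = 7b ed 00.
K' ⊕ ipad = 4d db 36.  K' ⊕ opad = 27 b1 5c.
Inner input = (K'⊕ipad) ∥ m = 4d db 36 ∥ 74 a0 d5.
Inner hash: even-index sum = 291 mod 256 = 35; odd-index sum = 548 mod 256 = 36 → 23 24.
Outer input = (K'⊕opad) ∥ inner = 27 b1 5c ∥ 23 24.
Outer hash (tag): even-index sum = 167 mod 256 = 167; odd-index sum = 212 mod 256 = 212 → a7 d4.

a7d4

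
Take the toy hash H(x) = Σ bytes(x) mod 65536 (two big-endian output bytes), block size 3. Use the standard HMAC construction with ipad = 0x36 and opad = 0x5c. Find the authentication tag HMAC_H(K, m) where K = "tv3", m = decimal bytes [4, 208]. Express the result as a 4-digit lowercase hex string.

011d

Key "tv3" = 74 76 33 is exactly B = 3 bytes: K' = 74 76 33.
K' ⊕ ipad = 42 40 05.  K' ⊕ opad = 28 2a 6f.
Inner input = (K'⊕ipad) ∥ m = 42 40 05 ∥ 04 d0.
Inner hash: sum = 66+64+5+4+208 = 347 → 01 5b.
Outer input = (K'⊕opad) ∥ inner = 28 2a 6f ∥ 01 5b.
Outer hash (tag): sum = 40+42+111+1+91 = 285 → 01 1d.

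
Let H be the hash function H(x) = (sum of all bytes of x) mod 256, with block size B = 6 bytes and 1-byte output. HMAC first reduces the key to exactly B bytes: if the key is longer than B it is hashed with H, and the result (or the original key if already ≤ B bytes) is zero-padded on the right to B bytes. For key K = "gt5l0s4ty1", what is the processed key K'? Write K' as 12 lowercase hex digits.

|K| = 10 > B = 6, so first hash the key.
H(K): sum = 103+116+53+108+48+115+52+116+121+49 = 881; mod 256 = 113 → 71.
Zero-pad H(K) = 71 to 6 bytes: K' = 71 00 00 00 00 00.

710000000000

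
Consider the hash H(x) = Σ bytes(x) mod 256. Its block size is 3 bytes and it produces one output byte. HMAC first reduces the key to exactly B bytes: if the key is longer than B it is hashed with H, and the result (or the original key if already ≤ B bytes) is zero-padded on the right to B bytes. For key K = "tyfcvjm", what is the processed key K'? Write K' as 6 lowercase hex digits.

030000

|K| = 7 > B = 3, so first hash the key.
H(K): sum = 116+121+102+99+118+106+109 = 771; mod 256 = 3 → 03.
Zero-pad H(K) = 03 to 3 bytes: K' = 03 00 00.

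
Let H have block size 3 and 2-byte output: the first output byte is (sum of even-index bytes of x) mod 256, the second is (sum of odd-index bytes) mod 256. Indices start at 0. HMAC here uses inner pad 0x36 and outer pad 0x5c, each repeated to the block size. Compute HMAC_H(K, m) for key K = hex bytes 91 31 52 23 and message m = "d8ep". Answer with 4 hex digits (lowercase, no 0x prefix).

46bb

Key hex bytes 91 31 52 23 is 4 bytes > B = 3, so hash it first: H(key) = e3 54, then zero-pad to 3 bytes: K' = e3 54 00.
K' ⊕ ipad = d5 62 36.  K' ⊕ opad = bf 08 5c.
Inner input = (K'⊕ipad) ∥ m = d5 62 36 ∥ 64 38 65 70.
Inner hash: even-index sum = 435 mod 256 = 179; odd-index sum = 299 mod 256 = 43 → b3 2b.
Outer input = (K'⊕opad) ∥ inner = bf 08 5c ∥ b3 2b.
Outer hash (tag): even-index sum = 326 mod 256 = 70; odd-index sum = 187 mod 256 = 187 → 46 bb.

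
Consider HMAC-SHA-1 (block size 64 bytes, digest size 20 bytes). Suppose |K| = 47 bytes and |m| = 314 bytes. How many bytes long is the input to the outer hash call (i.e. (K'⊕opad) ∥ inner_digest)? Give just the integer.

Key is 47 ≤ 64 bytes, zero-padded: |K'| = 64.
Outer input = (K'⊕opad) ∥ H(inner) → 64 + 20 = 84 bytes.

84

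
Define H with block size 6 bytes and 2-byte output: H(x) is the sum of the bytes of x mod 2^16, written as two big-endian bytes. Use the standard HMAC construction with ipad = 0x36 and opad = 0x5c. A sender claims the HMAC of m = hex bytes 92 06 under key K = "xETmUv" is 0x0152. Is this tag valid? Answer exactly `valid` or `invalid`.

invalid

Key "xETmUv" = 78 45 54 6d 55 76 is exactly B = 6 bytes: K' = 78 45 54 6d 55 76.
K' ⊕ ipad = 4e 73 62 5b 63 40; K' ⊕ opad = 24 19 08 31 09 2a.
Inner hash: sum = 78+115+98+91+99+64+146+6 = 697 → 02 b9.
Outer hash (recomputed tag): sum = 36+25+8+49+9+42+2+185 = 356 → 01 64.
Recomputed tag = 0164; claimed = 0152 → mismatch.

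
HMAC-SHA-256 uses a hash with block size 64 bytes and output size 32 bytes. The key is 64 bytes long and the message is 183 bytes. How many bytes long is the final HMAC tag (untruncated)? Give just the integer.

32

The tag is one SHA-256 digest: 32 bytes.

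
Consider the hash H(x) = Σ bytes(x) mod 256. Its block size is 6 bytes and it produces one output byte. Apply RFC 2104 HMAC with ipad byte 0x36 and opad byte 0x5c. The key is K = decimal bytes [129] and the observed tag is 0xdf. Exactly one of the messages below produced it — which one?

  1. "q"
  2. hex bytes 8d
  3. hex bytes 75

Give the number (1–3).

Key decimal bytes [129] = 81 is 1 byte ≤ B = 6; zero-pad to 6 bytes: K' = 81 00 00 00 00 00.
K' ⊕ ipad = b7 36 36 36 36 36; K' ⊕ opad = dd 5c 5c 5c 5c 5c.
m1: inner = H(b7 36 36 36 36 36 71) = 36; tag = H(dd 5c 5c 5c 5c 5c 36) = df ← matches
m2: inner = H(b7 36 36 36 36 36 8d) = 52; tag = H(dd 5c 5c 5c 5c 5c 52) = fb
m3: inner = H(b7 36 36 36 36 36 75) = 3a; tag = H(dd 5c 5c 5c 5c 5c 3a) = e3

1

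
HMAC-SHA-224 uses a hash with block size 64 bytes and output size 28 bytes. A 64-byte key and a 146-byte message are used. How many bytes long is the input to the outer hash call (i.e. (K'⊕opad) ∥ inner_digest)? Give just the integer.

Key is 64 ≤ 64 bytes, zero-padded: |K'| = 64.
Outer input = (K'⊕opad) ∥ H(inner) → 64 + 28 = 92 bytes.

92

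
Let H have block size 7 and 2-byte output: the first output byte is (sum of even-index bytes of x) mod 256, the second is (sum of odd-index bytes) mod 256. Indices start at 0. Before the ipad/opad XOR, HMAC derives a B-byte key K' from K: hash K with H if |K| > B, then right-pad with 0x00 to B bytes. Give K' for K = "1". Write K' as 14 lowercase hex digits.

31000000000000

Key "1" = 31 is 1 byte ≤ B = 7; zero-pad to 7 bytes: K' = 31 00 00 00 00 00 00.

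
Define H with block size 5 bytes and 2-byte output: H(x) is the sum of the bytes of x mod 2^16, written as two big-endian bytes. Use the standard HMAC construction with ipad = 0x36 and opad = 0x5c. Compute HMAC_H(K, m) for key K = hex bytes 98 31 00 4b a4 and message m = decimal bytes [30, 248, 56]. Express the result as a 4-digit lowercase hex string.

02e7

Key hex bytes 98 31 00 4b a4 is exactly B = 5 bytes: K' = 98 31 00 4b a4.
K' ⊕ ipad = ae 07 36 7d 92.  K' ⊕ opad = c4 6d 5c 17 f8.
Inner input = (K'⊕ipad) ∥ m = ae 07 36 7d 92 ∥ 1e f8 38.
Inner hash: sum = 174+7+54+125+146+30+248+56 = 840 → 03 48.
Outer input = (K'⊕opad) ∥ inner = c4 6d 5c 17 f8 ∥ 03 48.
Outer hash (tag): sum = 196+109+92+23+248+3+72 = 743 → 02 e7.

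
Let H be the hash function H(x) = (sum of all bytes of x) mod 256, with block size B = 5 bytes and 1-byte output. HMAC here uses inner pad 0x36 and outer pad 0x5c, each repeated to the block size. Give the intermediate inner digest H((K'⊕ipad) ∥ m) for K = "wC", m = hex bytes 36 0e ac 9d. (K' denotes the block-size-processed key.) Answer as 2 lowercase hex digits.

Key "wC" = 77 43 is 2 bytes ≤ B = 5; zero-pad to 5 bytes: K' = 77 43 00 00 00.
K' ⊕ ipad = 41 75 36 36 36.
Inner input = 41 75 36 36 36 ∥ 36 0e ac 9d.
Inner hash: sum = 65+117+54+54+54+54+14+172+157 = 741; mod 256 = 229 → e5.

e5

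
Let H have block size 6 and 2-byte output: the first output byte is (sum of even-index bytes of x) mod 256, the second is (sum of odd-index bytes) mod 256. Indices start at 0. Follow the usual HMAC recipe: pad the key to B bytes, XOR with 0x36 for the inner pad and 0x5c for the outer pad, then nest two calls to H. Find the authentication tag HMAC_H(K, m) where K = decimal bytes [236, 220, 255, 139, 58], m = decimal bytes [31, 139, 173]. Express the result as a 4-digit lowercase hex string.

341b

Key decimal bytes [236, 220, 255, 139, 58] = ec dc ff 8b 3a is 5 bytes ≤ B = 6; zero-pad to 6 bytes: K' = ec dc ff 8b 3a 00.
K' ⊕ ipad = da ea c9 bd 0c 36.  K' ⊕ opad = b0 80 a3 d7 66 5c.
Inner input = (K'⊕ipad) ∥ m = da ea c9 bd 0c 36 ∥ 1f 8b ad.
Inner hash: even-index sum = 635 mod 256 = 123; odd-index sum = 616 mod 256 = 104 → 7b 68.
Outer input = (K'⊕opad) ∥ inner = b0 80 a3 d7 66 5c ∥ 7b 68.
Outer hash (tag): even-index sum = 564 mod 256 = 52; odd-index sum = 539 mod 256 = 27 → 34 1b.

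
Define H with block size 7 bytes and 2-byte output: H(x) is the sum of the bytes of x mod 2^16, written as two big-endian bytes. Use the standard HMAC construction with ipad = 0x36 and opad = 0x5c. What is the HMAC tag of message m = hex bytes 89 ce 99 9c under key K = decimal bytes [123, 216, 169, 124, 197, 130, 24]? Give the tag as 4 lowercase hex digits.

Key decimal bytes [123, 216, 169, 124, 197, 130, 24] = 7b d8 a9 7c c5 82 18 is exactly B = 7 bytes: K' = 7b d8 a9 7c c5 82 18.
K' ⊕ ipad = 4d ee 9f 4a f3 b4 2e.  K' ⊕ opad = 27 84 f5 20 99 de 44.
Inner input = (K'⊕ipad) ∥ m = 4d ee 9f 4a f3 b4 2e ∥ 89 ce 99 9c.
Inner hash: sum = 77+238+159+74+243+180+46+137+206+153+156 = 1669 → 06 85.
Outer input = (K'⊕opad) ∥ inner = 27 84 f5 20 99 de 44 ∥ 06 85.
Outer hash (tag): sum = 39+132+245+32+153+222+68+6+133 = 1030 → 04 06.

0406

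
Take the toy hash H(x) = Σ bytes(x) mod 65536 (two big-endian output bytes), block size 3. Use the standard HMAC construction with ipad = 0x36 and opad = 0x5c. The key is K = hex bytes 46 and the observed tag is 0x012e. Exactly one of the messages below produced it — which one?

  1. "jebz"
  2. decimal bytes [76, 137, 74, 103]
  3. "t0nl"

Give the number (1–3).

3

Key hex bytes 46 is 1 byte ≤ B = 3; zero-pad to 3 bytes: K' = 46 00 00.
K' ⊕ ipad = 70 36 36; K' ⊕ opad = 1a 5c 5c.
m1: inner = H(70 36 36 6a 65 62 7a) = 02 87; tag = H(1a 5c 5c 02 87) = 015b
m2: inner = H(70 36 36 4c 89 4a 67) = 02 62; tag = H(1a 5c 5c 02 62) = 0136
m3: inner = H(70 36 36 74 30 6e 6c) = 02 5a; tag = H(1a 5c 5c 02 5a) = 012e ← matches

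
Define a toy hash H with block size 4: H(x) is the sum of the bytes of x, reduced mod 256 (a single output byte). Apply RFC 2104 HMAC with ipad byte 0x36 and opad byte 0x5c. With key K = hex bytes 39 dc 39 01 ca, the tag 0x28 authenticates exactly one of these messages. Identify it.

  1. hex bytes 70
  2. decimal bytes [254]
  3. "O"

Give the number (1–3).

2

Key hex bytes 39 dc 39 01 ca is 5 bytes > B = 4, so hash it first: H(key) = 19, then zero-pad to 4 bytes: K' = 19 00 00 00.
K' ⊕ ipad = 2f 36 36 36; K' ⊕ opad = 45 5c 5c 5c.
m1: inner = H(2f 36 36 36 70) = 41; tag = H(45 5c 5c 5c 41) = 9a
m2: inner = H(2f 36 36 36 fe) = cf; tag = H(45 5c 5c 5c cf) = 28 ← matches
m3: inner = H(2f 36 36 36 4f) = 20; tag = H(45 5c 5c 5c 20) = 79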